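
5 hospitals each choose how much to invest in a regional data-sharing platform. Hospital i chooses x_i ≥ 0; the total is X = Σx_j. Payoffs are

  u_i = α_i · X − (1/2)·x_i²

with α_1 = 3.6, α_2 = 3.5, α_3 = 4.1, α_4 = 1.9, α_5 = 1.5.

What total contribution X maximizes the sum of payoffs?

73

Planner FOC: ∂(Σu_j)/∂x_i = (Σα_j) − x_i = 0, so x_i^SO = Σα_j = 14.6 for every i; X^SO = 73.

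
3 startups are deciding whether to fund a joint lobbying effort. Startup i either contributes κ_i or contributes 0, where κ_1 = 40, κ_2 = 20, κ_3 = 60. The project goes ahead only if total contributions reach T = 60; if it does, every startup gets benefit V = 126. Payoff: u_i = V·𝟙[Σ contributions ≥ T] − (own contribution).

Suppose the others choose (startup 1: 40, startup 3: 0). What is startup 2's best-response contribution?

Others' total = 40. Contributing 20 brings total to 60 ≥ 60: gain V − κ_2 = 106.
Best response: 20.

20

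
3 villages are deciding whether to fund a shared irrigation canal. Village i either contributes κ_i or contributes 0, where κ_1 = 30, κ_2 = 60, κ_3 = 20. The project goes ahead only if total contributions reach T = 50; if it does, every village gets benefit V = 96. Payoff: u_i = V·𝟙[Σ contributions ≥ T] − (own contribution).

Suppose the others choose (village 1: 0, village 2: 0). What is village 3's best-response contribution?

Others' total = 0. Even contributing 20 gives 20 < 50: no benefit either way.
Best response: 0.

0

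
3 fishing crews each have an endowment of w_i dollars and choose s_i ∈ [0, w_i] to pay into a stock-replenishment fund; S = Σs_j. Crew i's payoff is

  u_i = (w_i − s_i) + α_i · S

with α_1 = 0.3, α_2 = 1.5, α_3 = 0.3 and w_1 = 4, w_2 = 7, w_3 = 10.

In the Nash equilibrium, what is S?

7

∂u_i/∂s_i = α_i − 1, so crew i contributes w_i if α_i > 1, else 0.
α_i > 1 for i ∈ {2}; NE contributions (0, 7, 0), S = 7.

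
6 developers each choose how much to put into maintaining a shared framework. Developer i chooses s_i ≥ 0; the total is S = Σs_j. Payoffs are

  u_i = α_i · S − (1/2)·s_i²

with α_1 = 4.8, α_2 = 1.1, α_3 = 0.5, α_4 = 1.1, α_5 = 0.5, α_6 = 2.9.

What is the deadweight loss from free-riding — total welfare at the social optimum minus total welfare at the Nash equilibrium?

Developer i's FOC: ∂u_i/∂s_i = α_i − s_i = 0, so s_i* = α_i.
NE contributions = (4.8, 1.1, 0.5, 1.1, 0.5, 2.9); S = 10.9.
W^NE = (Σα)·S − ½Σα_i² = 10.9² − ½·34.37 = 101.625.
Planner sets s_i = Σα_j = 10.9 for every i, so S^SO = 6·10.9 = 65.4.
W^SO = (Σα)·S^SO − ½·6·(Σα)² = (6/2)·10.9² = 356.43.
Deadweight loss = W^SO − W^NE = 254.805.

254.805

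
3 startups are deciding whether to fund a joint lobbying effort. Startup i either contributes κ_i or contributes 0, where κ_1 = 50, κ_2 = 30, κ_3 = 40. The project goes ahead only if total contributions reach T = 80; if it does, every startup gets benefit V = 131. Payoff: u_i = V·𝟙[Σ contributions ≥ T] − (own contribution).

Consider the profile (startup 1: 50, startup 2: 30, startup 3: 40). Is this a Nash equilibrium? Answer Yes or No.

Total = 120 ≥ 80: provided.
Startup 1 (pledges 50, payoff 81): dropping to 0 → total 70, payoff 0. No gain.
Startup 2 (pledges 30, payoff 101): dropping to 0 → total 90, payoff 131. Profitable deviation.

No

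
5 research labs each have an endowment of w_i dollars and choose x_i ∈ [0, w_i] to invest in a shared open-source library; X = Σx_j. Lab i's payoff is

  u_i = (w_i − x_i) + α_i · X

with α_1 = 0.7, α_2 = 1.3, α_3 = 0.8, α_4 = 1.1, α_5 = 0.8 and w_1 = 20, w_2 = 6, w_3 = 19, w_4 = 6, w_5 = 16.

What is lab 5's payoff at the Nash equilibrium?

25.6

∂u_i/∂x_i = α_i − 1, so lab i contributes w_i if α_i > 1, else 0.
α_i > 1 for i ∈ {2, 4}; NE contributions (0, 6, 0, 6, 0), X = 12.
u_5 = (16 − 0) + 0.8·12 = 25.6.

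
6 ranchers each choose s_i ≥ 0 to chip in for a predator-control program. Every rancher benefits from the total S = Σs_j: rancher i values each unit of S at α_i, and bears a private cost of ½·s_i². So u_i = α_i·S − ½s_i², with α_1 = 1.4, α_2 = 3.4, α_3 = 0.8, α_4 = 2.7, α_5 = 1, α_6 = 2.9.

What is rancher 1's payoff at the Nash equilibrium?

16.1

Rancher i's FOC: ∂u_i/∂s_i = α_i − s_i = 0, so s_i* = α_i.
NE contributions = (1.4, 3.4, 0.8, 2.7, 1, 2.9); S = 12.2.
u_1 = α_1·S − ½·(s_1)² = 1.4·12.2 − ½·1.4² = 16.1.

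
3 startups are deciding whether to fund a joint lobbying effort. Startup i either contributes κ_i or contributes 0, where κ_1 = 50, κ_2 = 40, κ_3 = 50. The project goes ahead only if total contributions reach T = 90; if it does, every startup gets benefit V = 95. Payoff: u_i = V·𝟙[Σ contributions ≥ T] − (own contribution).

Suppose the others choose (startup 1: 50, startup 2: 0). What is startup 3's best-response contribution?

50

Others' total = 50. Contributing 50 brings total to 100 ≥ 90: gain V − κ_3 = 45.
Best response: 50.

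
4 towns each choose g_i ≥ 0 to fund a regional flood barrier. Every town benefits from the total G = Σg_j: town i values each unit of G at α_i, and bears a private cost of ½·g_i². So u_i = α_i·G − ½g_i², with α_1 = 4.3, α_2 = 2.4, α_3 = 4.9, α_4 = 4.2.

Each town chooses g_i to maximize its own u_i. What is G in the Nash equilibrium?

15.8

Town i's FOC: ∂u_i/∂g_i = α_i − g_i = 0, so g_i* = α_i.
NE contributions = (4.3, 2.4, 4.9, 4.2); G = 15.8.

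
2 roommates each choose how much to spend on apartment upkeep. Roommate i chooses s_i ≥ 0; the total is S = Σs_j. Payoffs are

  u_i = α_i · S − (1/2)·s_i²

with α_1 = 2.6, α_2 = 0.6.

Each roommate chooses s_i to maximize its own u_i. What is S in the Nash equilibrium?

Roommate i's FOC: ∂u_i/∂s_i = α_i − s_i = 0, so s_i* = α_i.
NE contributions = (2.6, 0.6); S = 3.2.

3.2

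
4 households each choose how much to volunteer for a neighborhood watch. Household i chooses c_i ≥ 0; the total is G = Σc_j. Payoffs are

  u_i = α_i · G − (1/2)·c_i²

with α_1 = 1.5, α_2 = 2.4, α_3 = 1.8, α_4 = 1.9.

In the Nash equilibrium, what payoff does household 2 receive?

Household i's FOC: ∂u_i/∂c_i = α_i − c_i = 0, so c_i* = α_i.
NE contributions = (1.5, 2.4, 1.8, 1.9); G = 7.6.
u_2 = α_2·G − ½·(c_2)² = 2.4·7.6 − ½·2.4² = 15.36.

15.36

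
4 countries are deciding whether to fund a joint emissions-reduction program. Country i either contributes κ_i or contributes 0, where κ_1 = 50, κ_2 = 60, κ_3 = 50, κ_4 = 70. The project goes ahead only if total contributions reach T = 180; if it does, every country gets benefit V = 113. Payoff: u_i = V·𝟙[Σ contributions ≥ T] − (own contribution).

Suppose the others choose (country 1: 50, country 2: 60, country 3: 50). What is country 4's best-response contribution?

70

Others' total = 160. Contributing 70 brings total to 230 ≥ 180: gain V − κ_4 = 43.
Best response: 70.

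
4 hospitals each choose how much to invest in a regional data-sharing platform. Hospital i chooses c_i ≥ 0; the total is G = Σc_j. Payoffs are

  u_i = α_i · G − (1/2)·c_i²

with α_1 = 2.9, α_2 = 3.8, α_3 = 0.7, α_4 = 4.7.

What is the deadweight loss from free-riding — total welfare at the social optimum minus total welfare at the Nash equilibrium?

Hospital i's FOC: ∂u_i/∂c_i = α_i − c_i = 0, so c_i* = α_i.
NE contributions = (2.9, 3.8, 0.7, 4.7); G = 12.1.
W^NE = (Σα)·G − ½Σα_i² = 12.1² − ½·45.43 = 123.695.
Planner sets c_i = Σα_j = 12.1 for every i, so G^SO = 4·12.1 = 48.4.
W^SO = (Σα)·G^SO − ½·4·(Σα)² = (4/2)·12.1² = 292.82.
Deadweight loss = W^SO − W^NE = 169.125.

169.125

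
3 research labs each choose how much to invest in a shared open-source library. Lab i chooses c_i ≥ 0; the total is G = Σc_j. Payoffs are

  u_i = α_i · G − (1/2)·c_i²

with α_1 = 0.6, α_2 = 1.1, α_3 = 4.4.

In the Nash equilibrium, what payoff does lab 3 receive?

Lab i's FOC: ∂u_i/∂c_i = α_i − c_i = 0, so c_i* = α_i.
NE contributions = (0.6, 1.1, 4.4); G = 6.1.
u_3 = α_3·G − ½·(c_3)² = 4.4·6.1 − ½·4.4² = 17.16.

17.16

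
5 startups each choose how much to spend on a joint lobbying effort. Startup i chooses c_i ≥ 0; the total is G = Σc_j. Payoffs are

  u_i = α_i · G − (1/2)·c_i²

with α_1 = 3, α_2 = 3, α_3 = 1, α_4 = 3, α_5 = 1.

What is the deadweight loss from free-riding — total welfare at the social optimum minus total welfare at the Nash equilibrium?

196

Startup i's FOC: ∂u_i/∂c_i = α_i − c_i = 0, so c_i* = α_i.
NE contributions = (3, 3, 1, 3, 1); G = 11.
W^NE = (Σα)·G − ½Σα_i² = 11² − ½·29 = 106.5.
Planner sets c_i = Σα_j = 11 for every i, so G^SO = 5·11 = 55.
W^SO = (Σα)·G^SO − ½·5·(Σα)² = (5/2)·11² = 302.5.
Deadweight loss = W^SO − W^NE = 196.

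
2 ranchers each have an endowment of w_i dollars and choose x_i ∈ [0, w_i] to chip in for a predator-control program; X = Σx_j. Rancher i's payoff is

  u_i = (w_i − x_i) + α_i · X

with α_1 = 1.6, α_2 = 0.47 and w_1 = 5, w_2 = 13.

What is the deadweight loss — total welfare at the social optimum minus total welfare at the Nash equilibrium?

13.91

∂u_i/∂x_i = α_i − 1, so rancher i contributes w_i if α_i > 1, else 0.
α_i > 1 for i ∈ {1}; NE contributions (5, 0), X = 5.
W^NE = Σw_i − X^NE + (Σα_i)·X^NE = 18 + 1.07·5 = 23.35.
Planner: ∂(Σu_j)/∂x_i = Σα_j − 1 = 1.07 > 0, so everyone contributes w_i; X^SO = 18, W^SO = 18 + 1.07·18 = 37.26.
Deadweight loss = 13.91.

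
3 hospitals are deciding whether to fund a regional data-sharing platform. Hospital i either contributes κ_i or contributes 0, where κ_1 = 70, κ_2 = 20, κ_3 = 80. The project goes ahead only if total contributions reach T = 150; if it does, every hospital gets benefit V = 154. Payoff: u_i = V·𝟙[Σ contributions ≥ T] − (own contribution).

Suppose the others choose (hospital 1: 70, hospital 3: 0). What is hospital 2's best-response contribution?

Others' total = 70. Even contributing 20 gives 90 < 150: no benefit either way.
Best response: 0.

0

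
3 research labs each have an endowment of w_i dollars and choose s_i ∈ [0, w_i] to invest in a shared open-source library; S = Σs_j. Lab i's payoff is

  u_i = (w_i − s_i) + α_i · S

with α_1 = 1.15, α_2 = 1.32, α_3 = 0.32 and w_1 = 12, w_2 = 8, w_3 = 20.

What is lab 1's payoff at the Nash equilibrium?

23

∂u_i/∂s_i = α_i − 1, so lab i contributes w_i if α_i > 1, else 0.
α_i > 1 for i ∈ {1, 2}; NE contributions (12, 8, 0), S = 20.
u_1 = (12 − 12) + 1.15·20 = 23.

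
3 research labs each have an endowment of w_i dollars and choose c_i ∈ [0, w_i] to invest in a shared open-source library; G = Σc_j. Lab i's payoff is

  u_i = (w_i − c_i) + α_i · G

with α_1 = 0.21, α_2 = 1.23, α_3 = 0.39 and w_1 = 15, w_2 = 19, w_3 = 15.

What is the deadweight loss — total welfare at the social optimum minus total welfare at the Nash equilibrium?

24.9

∂u_i/∂c_i = α_i − 1, so lab i contributes w_i if α_i > 1, else 0.
α_i > 1 for i ∈ {2}; NE contributions (0, 19, 0), G = 19.
W^NE = Σw_i − G^NE + (Σα_i)·G^NE = 49 + 0.83·19 = 64.77.
Planner: ∂(Σu_j)/∂c_i = Σα_j − 1 = 0.83 > 0, so everyone contributes w_i; G^SO = 49, W^SO = 49 + 0.83·49 = 89.67.
Deadweight loss = 24.9.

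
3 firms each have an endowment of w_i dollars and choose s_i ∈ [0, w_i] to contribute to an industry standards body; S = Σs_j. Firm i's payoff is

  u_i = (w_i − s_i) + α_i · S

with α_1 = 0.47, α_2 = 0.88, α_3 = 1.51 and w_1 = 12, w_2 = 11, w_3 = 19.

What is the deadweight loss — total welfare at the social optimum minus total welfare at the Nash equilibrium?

42.78

∂u_i/∂s_i = α_i − 1, so firm i contributes w_i if α_i > 1, else 0.
α_i > 1 for i ∈ {3}; NE contributions (0, 0, 19), S = 19.
W^NE = Σw_i − S^NE + (Σα_i)·S^NE = 42 + 1.86·19 = 77.34.
Planner: ∂(Σu_j)/∂s_i = Σα_j − 1 = 1.86 > 0, so everyone contributes w_i; S^SO = 42, W^SO = 42 + 1.86·42 = 120.12.
Deadweight loss = 42.78.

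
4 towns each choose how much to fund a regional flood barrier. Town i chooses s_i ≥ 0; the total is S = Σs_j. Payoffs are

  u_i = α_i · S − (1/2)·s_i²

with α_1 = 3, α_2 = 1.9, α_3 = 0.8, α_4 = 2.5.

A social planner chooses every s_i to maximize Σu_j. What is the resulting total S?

Planner FOC: ∂(Σu_j)/∂s_i = (Σα_j) − s_i = 0, so s_i^SO = Σα_j = 8.2 for every i; S^SO = 32.8.

32.8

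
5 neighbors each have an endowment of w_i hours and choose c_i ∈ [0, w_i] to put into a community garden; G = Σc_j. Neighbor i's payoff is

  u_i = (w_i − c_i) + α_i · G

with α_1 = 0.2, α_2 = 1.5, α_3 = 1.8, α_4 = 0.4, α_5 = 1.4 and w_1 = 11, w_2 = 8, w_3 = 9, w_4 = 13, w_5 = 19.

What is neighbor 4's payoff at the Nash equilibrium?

27.4

∂u_i/∂c_i = α_i − 1, so neighbor i contributes w_i if α_i > 1, else 0.
α_i > 1 for i ∈ {2, 3, 5}; NE contributions (0, 8, 9, 0, 19), G = 36.
u_4 = (13 − 0) + 0.4·36 = 27.4.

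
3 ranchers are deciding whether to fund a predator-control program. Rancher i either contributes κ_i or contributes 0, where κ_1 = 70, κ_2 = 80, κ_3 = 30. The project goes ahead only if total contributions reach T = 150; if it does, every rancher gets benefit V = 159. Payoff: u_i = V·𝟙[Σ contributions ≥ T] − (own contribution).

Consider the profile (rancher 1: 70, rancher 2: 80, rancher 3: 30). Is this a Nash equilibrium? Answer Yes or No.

Total = 180 ≥ 150: provided.
Rancher 1 (pledges 70, payoff 89): dropping to 0 → total 110, payoff 0. No gain.
Rancher 2 (pledges 80, payoff 79): dropping to 0 → total 100, payoff 0. No gain.
Rancher 3 (pledges 30, payoff 129): dropping to 0 → total 150, payoff 159. Profitable deviation.

No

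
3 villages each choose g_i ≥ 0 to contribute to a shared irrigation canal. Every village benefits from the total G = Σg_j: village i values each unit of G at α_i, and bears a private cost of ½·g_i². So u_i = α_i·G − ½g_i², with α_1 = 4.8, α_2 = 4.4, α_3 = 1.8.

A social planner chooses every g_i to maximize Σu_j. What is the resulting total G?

33

Planner FOC: ∂(Σu_j)/∂g_i = (Σα_j) − g_i = 0, so g_i^SO = Σα_j = 11 for every i; G^SO = 33.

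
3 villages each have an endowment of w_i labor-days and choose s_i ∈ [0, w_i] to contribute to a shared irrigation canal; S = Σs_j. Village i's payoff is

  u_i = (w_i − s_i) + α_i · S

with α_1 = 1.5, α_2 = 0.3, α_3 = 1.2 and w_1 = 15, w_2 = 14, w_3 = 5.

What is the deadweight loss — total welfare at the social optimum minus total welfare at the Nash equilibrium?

∂u_i/∂s_i = α_i − 1, so village i contributes w_i if α_i > 1, else 0.
α_i > 1 for i ∈ {1, 3}; NE contributions (15, 0, 5), S = 20.
W^NE = Σw_i − S^NE + (Σα_i)·S^NE = 34 + 2·20 = 74.
Planner: ∂(Σu_j)/∂s_i = Σα_j − 1 = 2 > 0, so everyone contributes w_i; S^SO = 34, W^SO = 34 + 2·34 = 102.
Deadweight loss = 28.

28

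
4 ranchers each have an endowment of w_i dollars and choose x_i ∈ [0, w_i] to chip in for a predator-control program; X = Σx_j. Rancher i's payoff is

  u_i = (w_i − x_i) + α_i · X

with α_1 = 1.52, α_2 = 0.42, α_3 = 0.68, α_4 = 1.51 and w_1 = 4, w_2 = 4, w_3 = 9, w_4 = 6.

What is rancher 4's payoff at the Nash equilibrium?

15.1

∂u_i/∂x_i = α_i − 1, so rancher i contributes w_i if α_i > 1, else 0.
α_i > 1 for i ∈ {1, 4}; NE contributions (4, 0, 0, 6), X = 10.
u_4 = (6 − 6) + 1.51·10 = 15.1.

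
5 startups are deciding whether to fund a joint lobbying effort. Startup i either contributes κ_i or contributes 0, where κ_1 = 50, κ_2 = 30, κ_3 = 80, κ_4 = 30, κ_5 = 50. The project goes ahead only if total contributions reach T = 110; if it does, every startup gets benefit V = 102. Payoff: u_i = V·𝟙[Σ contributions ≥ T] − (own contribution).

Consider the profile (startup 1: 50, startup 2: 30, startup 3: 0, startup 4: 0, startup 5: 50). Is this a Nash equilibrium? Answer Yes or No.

Total = 130 ≥ 110: provided.
Startup 1 (pledges 50, payoff 52): dropping to 0 → total 80, payoff 0. No gain.
Startup 2 (pledges 30, payoff 72): dropping to 0 → total 100, payoff 0. No gain.
Startup 3 (pledges 0, payoff 102): pledging 80 → total 210, payoff 22. No gain.
Startup 4 (pledges 0, payoff 102): pledging 30 → total 160, payoff 72. No gain.
Startup 5 (pledges 50, payoff 52): dropping to 0 → total 80, payoff 0. No gain.

Yes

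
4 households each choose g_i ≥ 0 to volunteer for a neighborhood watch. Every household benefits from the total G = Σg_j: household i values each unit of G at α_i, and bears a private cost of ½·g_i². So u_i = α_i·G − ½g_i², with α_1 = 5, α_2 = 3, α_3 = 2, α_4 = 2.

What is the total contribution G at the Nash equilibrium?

12

Household i's FOC: ∂u_i/∂g_i = α_i − g_i = 0, so g_i* = α_i.
NE contributions = (5, 3, 2, 2); G = 12.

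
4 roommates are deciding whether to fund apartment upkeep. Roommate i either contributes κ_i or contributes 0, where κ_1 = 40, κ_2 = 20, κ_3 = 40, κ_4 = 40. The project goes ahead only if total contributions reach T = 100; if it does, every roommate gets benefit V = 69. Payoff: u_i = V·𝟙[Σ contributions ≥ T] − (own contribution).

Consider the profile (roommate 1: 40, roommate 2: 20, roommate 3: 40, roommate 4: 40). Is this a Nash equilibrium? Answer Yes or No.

Total = 140 ≥ 100: provided.
Roommate 1 (pledges 40, payoff 29): dropping to 0 → total 100, payoff 69. Profitable deviation.

No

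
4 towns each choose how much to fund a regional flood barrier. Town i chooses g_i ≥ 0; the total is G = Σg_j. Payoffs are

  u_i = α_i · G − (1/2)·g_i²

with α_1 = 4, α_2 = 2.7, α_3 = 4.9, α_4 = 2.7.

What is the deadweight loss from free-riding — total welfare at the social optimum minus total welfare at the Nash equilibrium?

Town i's FOC: ∂u_i/∂g_i = α_i − g_i = 0, so g_i* = α_i.
NE contributions = (4, 2.7, 4.9, 2.7); G = 14.3.
W^NE = (Σα)·G − ½Σα_i² = 14.3² − ½·54.59 = 177.195.
Planner sets g_i = Σα_j = 14.3 for every i, so G^SO = 4·14.3 = 57.2.
W^SO = (Σα)·G^SO − ½·4·(Σα)² = (4/2)·14.3² = 408.98.
Deadweight loss = W^SO − W^NE = 231.785.

231.785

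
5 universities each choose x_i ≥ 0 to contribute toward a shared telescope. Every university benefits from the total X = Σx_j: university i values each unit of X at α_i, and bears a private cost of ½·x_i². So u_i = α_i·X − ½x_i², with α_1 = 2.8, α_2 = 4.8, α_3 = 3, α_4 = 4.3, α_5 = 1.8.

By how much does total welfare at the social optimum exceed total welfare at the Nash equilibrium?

University i's FOC: ∂u_i/∂x_i = α_i − x_i = 0, so x_i* = α_i.
NE contributions = (2.8, 4.8, 3, 4.3, 1.8); X = 16.7.
W^NE = (Σα)·X − ½Σα_i² = 16.7² − ½·61.61 = 248.085.
Planner sets x_i = Σα_j = 16.7 for every i, so X^SO = 5·16.7 = 83.5.
W^SO = (Σα)·X^SO − ½·5·(Σα)² = (5/2)·16.7² = 697.225.
Deadweight loss = W^SO − W^NE = 449.14.

449.14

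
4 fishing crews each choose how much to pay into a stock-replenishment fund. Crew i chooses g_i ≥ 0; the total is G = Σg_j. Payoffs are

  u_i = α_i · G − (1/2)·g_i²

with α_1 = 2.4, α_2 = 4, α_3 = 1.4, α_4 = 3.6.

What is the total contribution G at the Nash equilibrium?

Crew i's FOC: ∂u_i/∂g_i = α_i − g_i = 0, so g_i* = α_i.
NE contributions = (2.4, 4, 1.4, 3.6); G = 11.4.

11.4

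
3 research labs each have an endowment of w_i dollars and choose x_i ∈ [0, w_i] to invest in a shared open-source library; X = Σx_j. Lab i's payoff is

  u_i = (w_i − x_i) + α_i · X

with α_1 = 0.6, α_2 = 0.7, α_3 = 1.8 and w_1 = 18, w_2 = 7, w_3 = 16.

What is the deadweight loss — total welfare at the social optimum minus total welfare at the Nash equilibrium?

∂u_i/∂x_i = α_i − 1, so lab i contributes w_i if α_i > 1, else 0.
α_i > 1 for i ∈ {3}; NE contributions (0, 0, 16), X = 16.
W^NE = Σw_i − X^NE + (Σα_i)·X^NE = 41 + 2.1·16 = 74.6.
Planner: ∂(Σu_j)/∂x_i = Σα_j − 1 = 2.1 > 0, so everyone contributes w_i; X^SO = 41, W^SO = 41 + 2.1·41 = 127.1.
Deadweight loss = 52.5.

52.5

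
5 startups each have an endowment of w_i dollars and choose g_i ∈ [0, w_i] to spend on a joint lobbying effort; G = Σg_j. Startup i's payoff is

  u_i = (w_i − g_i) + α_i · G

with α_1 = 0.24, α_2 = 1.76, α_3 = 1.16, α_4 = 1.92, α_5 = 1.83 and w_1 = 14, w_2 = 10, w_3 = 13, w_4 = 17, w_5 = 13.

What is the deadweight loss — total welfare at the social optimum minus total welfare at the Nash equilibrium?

∂u_i/∂g_i = α_i − 1, so startup i contributes w_i if α_i > 1, else 0.
α_i > 1 for i ∈ {2, 3, 4, 5}; NE contributions (0, 10, 13, 17, 13), G = 53.
W^NE = Σw_i − G^NE + (Σα_i)·G^NE = 67 + 5.91·53 = 380.23.
Planner: ∂(Σu_j)/∂g_i = Σα_j − 1 = 5.91 > 0, so everyone contributes w_i; G^SO = 67, W^SO = 67 + 5.91·67 = 462.97.
Deadweight loss = 82.74.

82.74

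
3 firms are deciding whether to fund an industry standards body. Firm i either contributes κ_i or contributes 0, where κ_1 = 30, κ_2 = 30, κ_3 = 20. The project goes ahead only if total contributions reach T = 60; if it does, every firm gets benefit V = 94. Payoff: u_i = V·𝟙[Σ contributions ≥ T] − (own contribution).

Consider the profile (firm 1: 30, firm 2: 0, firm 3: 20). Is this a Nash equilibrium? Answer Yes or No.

Total = 50 < 60: not provided.
Firm 1 (pledges 30, payoff -30): dropping to 0 → total 20, payoff 0. Profitable deviation.

No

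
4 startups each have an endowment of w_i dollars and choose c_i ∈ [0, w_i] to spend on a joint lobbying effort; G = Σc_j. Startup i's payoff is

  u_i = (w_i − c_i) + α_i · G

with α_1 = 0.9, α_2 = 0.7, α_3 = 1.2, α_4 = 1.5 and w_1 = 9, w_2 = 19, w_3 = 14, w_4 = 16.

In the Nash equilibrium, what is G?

∂u_i/∂c_i = α_i − 1, so startup i contributes w_i if α_i > 1, else 0.
α_i > 1 for i ∈ {3, 4}; NE contributions (0, 0, 14, 16), G = 30.

30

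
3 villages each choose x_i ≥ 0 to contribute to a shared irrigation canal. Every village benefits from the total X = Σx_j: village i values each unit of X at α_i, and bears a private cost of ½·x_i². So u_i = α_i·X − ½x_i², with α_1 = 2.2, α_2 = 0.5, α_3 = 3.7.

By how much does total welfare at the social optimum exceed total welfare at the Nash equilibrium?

29.87

Village i's FOC: ∂u_i/∂x_i = α_i − x_i = 0, so x_i* = α_i.
NE contributions = (2.2, 0.5, 3.7); X = 6.4.
W^NE = (Σα)·X − ½Σα_i² = 6.4² − ½·18.78 = 31.57.
Planner sets x_i = Σα_j = 6.4 for every i, so X^SO = 3·6.4 = 19.2.
W^SO = (Σα)·X^SO − ½·3·(Σα)² = (3/2)·6.4² = 61.44.
Deadweight loss = W^SO − W^NE = 29.87.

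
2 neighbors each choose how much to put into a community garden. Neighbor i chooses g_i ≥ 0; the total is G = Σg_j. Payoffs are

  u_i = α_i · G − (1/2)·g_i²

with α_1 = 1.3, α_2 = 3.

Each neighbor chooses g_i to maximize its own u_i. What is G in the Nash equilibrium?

Neighbor i's FOC: ∂u_i/∂g_i = α_i − g_i = 0, so g_i* = α_i.
NE contributions = (1.3, 3); G = 4.3.

4.3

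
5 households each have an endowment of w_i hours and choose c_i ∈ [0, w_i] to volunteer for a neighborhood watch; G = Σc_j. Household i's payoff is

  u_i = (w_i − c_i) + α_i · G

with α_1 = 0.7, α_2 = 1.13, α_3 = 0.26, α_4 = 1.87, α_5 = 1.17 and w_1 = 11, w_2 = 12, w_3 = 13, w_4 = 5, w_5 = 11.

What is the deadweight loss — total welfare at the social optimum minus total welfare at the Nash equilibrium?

99.12

∂u_i/∂c_i = α_i − 1, so household i contributes w_i if α_i > 1, else 0.
α_i > 1 for i ∈ {2, 4, 5}; NE contributions (0, 12, 0, 5, 11), G = 28.
W^NE = Σw_i − G^NE + (Σα_i)·G^NE = 52 + 4.13·28 = 167.64.
Planner: ∂(Σu_j)/∂c_i = Σα_j − 1 = 4.13 > 0, so everyone contributes w_i; G^SO = 52, W^SO = 52 + 4.13·52 = 266.76.
Deadweight loss = 99.12.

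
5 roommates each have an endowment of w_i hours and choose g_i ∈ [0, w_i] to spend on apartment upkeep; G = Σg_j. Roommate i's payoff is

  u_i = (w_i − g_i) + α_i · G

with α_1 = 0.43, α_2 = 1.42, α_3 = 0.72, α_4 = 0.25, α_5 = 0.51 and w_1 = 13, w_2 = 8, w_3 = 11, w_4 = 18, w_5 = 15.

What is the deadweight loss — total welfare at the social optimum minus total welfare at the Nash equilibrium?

∂u_i/∂g_i = α_i − 1, so roommate i contributes w_i if α_i > 1, else 0.
α_i > 1 for i ∈ {2}; NE contributions (0, 8, 0, 0, 0), G = 8.
W^NE = Σw_i − G^NE + (Σα_i)·G^NE = 65 + 2.33·8 = 83.64.
Planner: ∂(Σu_j)/∂g_i = Σα_j − 1 = 2.33 > 0, so everyone contributes w_i; G^SO = 65, W^SO = 65 + 2.33·65 = 216.45.
Deadweight loss = 132.81.

132.81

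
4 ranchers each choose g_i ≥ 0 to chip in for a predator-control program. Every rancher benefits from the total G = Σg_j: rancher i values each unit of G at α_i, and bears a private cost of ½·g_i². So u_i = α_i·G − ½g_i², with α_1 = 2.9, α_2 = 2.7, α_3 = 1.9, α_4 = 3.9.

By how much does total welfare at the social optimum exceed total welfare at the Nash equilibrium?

Rancher i's FOC: ∂u_i/∂g_i = α_i − g_i = 0, so g_i* = α_i.
NE contributions = (2.9, 2.7, 1.9, 3.9); G = 11.4.
W^NE = (Σα)·G − ½Σα_i² = 11.4² − ½·34.52 = 112.7.
Planner sets g_i = Σα_j = 11.4 for every i, so G^SO = 4·11.4 = 45.6.
W^SO = (Σα)·G^SO − ½·4·(Σα)² = (4/2)·11.4² = 259.92.
Deadweight loss = W^SO − W^NE = 147.22.

147.22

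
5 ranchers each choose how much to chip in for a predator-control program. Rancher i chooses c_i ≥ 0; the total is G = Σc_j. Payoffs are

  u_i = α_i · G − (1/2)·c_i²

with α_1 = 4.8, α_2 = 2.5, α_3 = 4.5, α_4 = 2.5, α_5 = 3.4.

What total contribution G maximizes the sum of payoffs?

88.5

Planner FOC: ∂(Σu_j)/∂c_i = (Σα_j) − c_i = 0, so c_i^SO = Σα_j = 17.7 for every i; G^SO = 88.5.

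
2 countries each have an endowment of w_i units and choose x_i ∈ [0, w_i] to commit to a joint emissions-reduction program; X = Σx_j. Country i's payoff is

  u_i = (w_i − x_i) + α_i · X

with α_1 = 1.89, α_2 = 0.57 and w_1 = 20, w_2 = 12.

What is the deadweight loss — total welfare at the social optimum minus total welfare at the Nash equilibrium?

17.52

∂u_i/∂x_i = α_i − 1, so country i contributes w_i if α_i > 1, else 0.
α_i > 1 for i ∈ {1}; NE contributions (20, 0), X = 20.
W^NE = Σw_i − X^NE + (Σα_i)·X^NE = 32 + 1.46·20 = 61.2.
Planner: ∂(Σu_j)/∂x_i = Σα_j − 1 = 1.46 > 0, so everyone contributes w_i; X^SO = 32, W^SO = 32 + 1.46·32 = 78.72.
Deadweight loss = 17.52.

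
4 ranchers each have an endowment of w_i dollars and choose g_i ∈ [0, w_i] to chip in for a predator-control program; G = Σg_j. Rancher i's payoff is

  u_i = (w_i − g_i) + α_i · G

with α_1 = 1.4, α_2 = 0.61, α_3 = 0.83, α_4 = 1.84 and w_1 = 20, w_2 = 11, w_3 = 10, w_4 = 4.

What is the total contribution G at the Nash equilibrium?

∂u_i/∂g_i = α_i − 1, so rancher i contributes w_i if α_i > 1, else 0.
α_i > 1 for i ∈ {1, 4}; NE contributions (20, 0, 0, 4), G = 24.

24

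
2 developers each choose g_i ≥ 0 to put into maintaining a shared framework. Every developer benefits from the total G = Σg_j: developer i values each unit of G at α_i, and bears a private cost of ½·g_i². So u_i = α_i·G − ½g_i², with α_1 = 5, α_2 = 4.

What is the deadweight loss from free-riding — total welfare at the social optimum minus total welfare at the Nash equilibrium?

20.5

Developer i's FOC: ∂u_i/∂g_i = α_i − g_i = 0, so g_i* = α_i.
NE contributions = (5, 4); G = 9.
W^NE = (Σα)·G − ½Σα_i² = 9² − ½·41 = 60.5.
Planner sets g_i = Σα_j = 9 for every i, so G^SO = 2·9 = 18.
W^SO = (Σα)·G^SO − ½·2·(Σα)² = (2/2)·9² = 81.
Deadweight loss = W^SO − W^NE = 20.5.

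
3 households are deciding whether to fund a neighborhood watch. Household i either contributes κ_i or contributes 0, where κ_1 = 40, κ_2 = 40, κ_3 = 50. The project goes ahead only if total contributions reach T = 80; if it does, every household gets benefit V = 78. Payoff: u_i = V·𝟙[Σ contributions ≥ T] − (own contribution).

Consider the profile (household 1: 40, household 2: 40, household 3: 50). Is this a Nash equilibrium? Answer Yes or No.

No

Total = 130 ≥ 80: provided.
Household 1 (pledges 40, payoff 38): dropping to 0 → total 90, payoff 78. Profitable deviation.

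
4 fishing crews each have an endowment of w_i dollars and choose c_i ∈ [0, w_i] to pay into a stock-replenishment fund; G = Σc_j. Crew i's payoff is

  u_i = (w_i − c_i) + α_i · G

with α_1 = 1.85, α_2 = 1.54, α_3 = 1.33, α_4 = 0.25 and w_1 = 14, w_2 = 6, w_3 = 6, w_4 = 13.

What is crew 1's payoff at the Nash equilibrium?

48.1

∂u_i/∂c_i = α_i − 1, so crew i contributes w_i if α_i > 1, else 0.
α_i > 1 for i ∈ {1, 2, 3}; NE contributions (14, 6, 6, 0), G = 26.
u_1 = (14 − 14) + 1.85·26 = 48.1.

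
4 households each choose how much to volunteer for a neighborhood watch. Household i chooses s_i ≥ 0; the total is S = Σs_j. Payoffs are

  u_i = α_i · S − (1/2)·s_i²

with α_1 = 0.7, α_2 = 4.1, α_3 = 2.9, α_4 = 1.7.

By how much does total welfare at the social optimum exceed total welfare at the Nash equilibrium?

Household i's FOC: ∂u_i/∂s_i = α_i − s_i = 0, so s_i* = α_i.
NE contributions = (0.7, 4.1, 2.9, 1.7); S = 9.4.
W^NE = (Σα)·S − ½Σα_i² = 9.4² − ½·28.6 = 74.06.
Planner sets s_i = Σα_j = 9.4 for every i, so S^SO = 4·9.4 = 37.6.
W^SO = (Σα)·S^SO − ½·4·(Σα)² = (4/2)·9.4² = 176.72.
Deadweight loss = W^SO − W^NE = 102.66.

102.66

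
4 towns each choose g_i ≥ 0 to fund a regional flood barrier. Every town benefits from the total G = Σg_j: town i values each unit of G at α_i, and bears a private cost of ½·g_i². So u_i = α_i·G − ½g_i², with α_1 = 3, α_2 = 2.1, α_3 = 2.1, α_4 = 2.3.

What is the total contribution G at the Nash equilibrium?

9.5

Town i's FOC: ∂u_i/∂g_i = α_i − g_i = 0, so g_i* = α_i.
NE contributions = (3, 2.1, 2.1, 2.3); G = 9.5.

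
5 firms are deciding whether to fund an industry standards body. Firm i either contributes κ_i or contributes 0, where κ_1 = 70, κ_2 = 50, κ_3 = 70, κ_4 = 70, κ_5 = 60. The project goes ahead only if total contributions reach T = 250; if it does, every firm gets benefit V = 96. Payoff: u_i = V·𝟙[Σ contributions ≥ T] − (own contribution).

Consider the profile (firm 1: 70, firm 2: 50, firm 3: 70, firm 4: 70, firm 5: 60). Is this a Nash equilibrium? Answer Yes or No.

Total = 320 ≥ 250: provided.
Firm 1 (pledges 70, payoff 26): dropping to 0 → total 250, payoff 96. Profitable deviation.

No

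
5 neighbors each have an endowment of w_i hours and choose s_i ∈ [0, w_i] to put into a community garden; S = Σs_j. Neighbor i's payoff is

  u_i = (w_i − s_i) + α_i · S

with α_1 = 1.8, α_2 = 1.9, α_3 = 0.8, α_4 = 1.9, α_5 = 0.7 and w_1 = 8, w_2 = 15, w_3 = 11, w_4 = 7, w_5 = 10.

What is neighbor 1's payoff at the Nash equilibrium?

∂u_i/∂s_i = α_i − 1, so neighbor i contributes w_i if α_i > 1, else 0.
α_i > 1 for i ∈ {1, 2, 4}; NE contributions (8, 15, 0, 7, 0), S = 30.
u_1 = (8 − 8) + 1.8·30 = 54.

54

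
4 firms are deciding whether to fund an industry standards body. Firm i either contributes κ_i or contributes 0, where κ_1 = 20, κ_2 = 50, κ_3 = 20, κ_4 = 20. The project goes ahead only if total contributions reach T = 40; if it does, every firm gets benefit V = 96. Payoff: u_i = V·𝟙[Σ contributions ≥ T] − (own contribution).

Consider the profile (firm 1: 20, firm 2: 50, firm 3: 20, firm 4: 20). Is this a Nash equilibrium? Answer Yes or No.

Total = 110 ≥ 40: provided.
Firm 1 (pledges 20, payoff 76): dropping to 0 → total 90, payoff 96. Profitable deviation.

No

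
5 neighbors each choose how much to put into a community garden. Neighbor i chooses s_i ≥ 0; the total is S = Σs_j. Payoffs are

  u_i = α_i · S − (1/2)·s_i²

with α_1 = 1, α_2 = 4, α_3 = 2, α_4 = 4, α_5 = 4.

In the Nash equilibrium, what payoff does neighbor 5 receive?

52

Neighbor i's FOC: ∂u_i/∂s_i = α_i − s_i = 0, so s_i* = α_i.
NE contributions = (1, 4, 2, 4, 4); S = 15.
u_5 = α_5·S − ½·(s_5)² = 4·15 − ½·4² = 52.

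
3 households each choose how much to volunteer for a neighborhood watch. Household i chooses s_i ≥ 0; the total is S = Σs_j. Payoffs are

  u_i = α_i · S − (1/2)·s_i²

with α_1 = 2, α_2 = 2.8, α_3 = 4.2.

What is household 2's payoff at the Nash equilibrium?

21.28

Household i's FOC: ∂u_i/∂s_i = α_i − s_i = 0, so s_i* = α_i.
NE contributions = (2, 2.8, 4.2); S = 9.
u_2 = α_2·S − ½·(s_2)² = 2.8·9 − ½·2.8² = 21.28.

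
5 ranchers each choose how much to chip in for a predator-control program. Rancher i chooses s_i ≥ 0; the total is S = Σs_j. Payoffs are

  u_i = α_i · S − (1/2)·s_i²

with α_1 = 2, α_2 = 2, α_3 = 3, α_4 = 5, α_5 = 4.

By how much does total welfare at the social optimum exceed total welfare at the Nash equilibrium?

Rancher i's FOC: ∂u_i/∂s_i = α_i − s_i = 0, so s_i* = α_i.
NE contributions = (2, 2, 3, 5, 4); S = 16.
W^NE = (Σα)·S − ½Σα_i² = 16² − ½·58 = 227.
Planner sets s_i = Σα_j = 16 for every i, so S^SO = 5·16 = 80.
W^SO = (Σα)·S^SO − ½·5·(Σα)² = (5/2)·16² = 640.
Deadweight loss = W^SO − W^NE = 413.

413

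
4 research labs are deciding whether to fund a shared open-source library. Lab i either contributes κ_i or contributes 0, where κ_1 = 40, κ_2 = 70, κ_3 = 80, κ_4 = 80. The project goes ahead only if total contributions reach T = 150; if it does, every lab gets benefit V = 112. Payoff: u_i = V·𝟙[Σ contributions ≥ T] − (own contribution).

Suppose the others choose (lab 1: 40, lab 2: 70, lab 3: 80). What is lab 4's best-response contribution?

Others' total = 190 ≥ 150; contributing adds cost 80 for no extra benefit.
Best response: 0.

0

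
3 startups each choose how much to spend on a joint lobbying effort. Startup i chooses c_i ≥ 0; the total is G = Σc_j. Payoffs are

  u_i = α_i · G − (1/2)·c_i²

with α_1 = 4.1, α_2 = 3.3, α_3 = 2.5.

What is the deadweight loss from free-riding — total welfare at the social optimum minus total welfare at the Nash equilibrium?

Startup i's FOC: ∂u_i/∂c_i = α_i − c_i = 0, so c_i* = α_i.
NE contributions = (4.1, 3.3, 2.5); G = 9.9.
W^NE = (Σα)·G − ½Σα_i² = 9.9² − ½·33.95 = 81.035.
Planner sets c_i = Σα_j = 9.9 for every i, so G^SO = 3·9.9 = 29.7.
W^SO = (Σα)·G^SO − ½·3·(Σα)² = (3/2)·9.9² = 147.015.
Deadweight loss = W^SO − W^NE = 65.98.

65.98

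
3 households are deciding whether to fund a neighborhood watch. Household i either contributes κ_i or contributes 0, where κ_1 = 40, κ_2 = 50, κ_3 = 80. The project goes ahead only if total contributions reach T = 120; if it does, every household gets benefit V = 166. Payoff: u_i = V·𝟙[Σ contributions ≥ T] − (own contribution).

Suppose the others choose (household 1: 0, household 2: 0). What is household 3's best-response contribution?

0

Others' total = 0. Even contributing 80 gives 80 < 120: no benefit either way.
Best response: 0.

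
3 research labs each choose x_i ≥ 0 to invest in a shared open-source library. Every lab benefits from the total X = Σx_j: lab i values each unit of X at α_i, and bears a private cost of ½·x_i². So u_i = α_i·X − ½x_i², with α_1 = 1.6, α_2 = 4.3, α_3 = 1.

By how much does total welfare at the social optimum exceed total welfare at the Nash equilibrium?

34.83

Lab i's FOC: ∂u_i/∂x_i = α_i − x_i = 0, so x_i* = α_i.
NE contributions = (1.6, 4.3, 1); X = 6.9.
W^NE = (Σα)·X − ½Σα_i² = 6.9² − ½·22.05 = 36.585.
Planner sets x_i = Σα_j = 6.9 for every i, so X^SO = 3·6.9 = 20.7.
W^SO = (Σα)·X^SO − ½·3·(Σα)² = (3/2)·6.9² = 71.415.
Deadweight loss = W^SO − W^NE = 34.83.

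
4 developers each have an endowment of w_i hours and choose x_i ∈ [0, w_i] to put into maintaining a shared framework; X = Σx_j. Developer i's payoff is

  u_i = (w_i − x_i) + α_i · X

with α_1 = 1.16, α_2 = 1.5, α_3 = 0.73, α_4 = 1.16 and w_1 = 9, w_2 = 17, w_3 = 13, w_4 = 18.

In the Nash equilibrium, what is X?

∂u_i/∂x_i = α_i − 1, so developer i contributes w_i if α_i > 1, else 0.
α_i > 1 for i ∈ {1, 2, 4}; NE contributions (9, 17, 0, 18), X = 44.

44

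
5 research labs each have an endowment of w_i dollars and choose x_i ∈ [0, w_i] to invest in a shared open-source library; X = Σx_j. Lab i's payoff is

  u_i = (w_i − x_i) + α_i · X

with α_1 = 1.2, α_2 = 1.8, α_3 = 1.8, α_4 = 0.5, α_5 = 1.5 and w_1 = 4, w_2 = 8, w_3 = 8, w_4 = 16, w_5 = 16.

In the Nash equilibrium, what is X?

∂u_i/∂x_i = α_i − 1, so lab i contributes w_i if α_i > 1, else 0.
α_i > 1 for i ∈ {1, 2, 3, 5}; NE contributions (4, 8, 8, 0, 16), X = 36.

36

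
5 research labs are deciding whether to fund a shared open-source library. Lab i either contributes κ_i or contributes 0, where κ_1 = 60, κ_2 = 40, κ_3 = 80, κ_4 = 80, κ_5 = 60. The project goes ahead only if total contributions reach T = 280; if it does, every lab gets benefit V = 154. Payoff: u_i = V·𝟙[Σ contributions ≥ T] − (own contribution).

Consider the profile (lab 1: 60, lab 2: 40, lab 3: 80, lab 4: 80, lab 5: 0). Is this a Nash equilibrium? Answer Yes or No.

Total = 260 < 280: not provided.
Lab 1 (pledges 60, payoff -60): dropping to 0 → total 200, payoff 0. Profitable deviation.

No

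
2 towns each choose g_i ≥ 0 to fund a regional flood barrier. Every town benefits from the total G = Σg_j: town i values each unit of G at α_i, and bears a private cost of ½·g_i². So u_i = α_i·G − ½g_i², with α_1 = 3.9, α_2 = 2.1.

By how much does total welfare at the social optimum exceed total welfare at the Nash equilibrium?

9.81

Town i's FOC: ∂u_i/∂g_i = α_i − g_i = 0, so g_i* = α_i.
NE contributions = (3.9, 2.1); G = 6.
W^NE = (Σα)·G − ½Σα_i² = 6² − ½·19.62 = 26.19.
Planner sets g_i = Σα_j = 6 for every i, so G^SO = 2·6 = 12.
W^SO = (Σα)·G^SO − ½·2·(Σα)² = (2/2)·6² = 36.
Deadweight loss = W^SO − W^NE = 9.81.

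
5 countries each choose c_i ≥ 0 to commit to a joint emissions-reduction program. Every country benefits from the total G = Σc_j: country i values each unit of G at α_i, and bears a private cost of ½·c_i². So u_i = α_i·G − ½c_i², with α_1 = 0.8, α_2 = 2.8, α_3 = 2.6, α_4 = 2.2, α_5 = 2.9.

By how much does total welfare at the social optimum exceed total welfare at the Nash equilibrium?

205.78

Country i's FOC: ∂u_i/∂c_i = α_i − c_i = 0, so c_i* = α_i.
NE contributions = (0.8, 2.8, 2.6, 2.2, 2.9); G = 11.3.
W^NE = (Σα)·G − ½Σα_i² = 11.3² − ½·28.49 = 113.445.
Planner sets c_i = Σα_j = 11.3 for every i, so G^SO = 5·11.3 = 56.5.
W^SO = (Σα)·G^SO − ½·5·(Σα)² = (5/2)·11.3² = 319.225.
Deadweight loss = W^SO − W^NE = 205.78.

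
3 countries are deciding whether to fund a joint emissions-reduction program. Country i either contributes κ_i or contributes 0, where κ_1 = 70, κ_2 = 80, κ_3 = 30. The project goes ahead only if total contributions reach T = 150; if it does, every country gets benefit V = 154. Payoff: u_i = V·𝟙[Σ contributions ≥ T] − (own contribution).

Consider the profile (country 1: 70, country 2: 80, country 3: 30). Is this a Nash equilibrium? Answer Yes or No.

No

Total = 180 ≥ 150: provided.
Country 1 (pledges 70, payoff 84): dropping to 0 → total 110, payoff 0. No gain.
Country 2 (pledges 80, payoff 74): dropping to 0 → total 100, payoff 0. No gain.
Country 3 (pledges 30, payoff 124): dropping to 0 → total 150, payoff 154. Profitable deviation.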